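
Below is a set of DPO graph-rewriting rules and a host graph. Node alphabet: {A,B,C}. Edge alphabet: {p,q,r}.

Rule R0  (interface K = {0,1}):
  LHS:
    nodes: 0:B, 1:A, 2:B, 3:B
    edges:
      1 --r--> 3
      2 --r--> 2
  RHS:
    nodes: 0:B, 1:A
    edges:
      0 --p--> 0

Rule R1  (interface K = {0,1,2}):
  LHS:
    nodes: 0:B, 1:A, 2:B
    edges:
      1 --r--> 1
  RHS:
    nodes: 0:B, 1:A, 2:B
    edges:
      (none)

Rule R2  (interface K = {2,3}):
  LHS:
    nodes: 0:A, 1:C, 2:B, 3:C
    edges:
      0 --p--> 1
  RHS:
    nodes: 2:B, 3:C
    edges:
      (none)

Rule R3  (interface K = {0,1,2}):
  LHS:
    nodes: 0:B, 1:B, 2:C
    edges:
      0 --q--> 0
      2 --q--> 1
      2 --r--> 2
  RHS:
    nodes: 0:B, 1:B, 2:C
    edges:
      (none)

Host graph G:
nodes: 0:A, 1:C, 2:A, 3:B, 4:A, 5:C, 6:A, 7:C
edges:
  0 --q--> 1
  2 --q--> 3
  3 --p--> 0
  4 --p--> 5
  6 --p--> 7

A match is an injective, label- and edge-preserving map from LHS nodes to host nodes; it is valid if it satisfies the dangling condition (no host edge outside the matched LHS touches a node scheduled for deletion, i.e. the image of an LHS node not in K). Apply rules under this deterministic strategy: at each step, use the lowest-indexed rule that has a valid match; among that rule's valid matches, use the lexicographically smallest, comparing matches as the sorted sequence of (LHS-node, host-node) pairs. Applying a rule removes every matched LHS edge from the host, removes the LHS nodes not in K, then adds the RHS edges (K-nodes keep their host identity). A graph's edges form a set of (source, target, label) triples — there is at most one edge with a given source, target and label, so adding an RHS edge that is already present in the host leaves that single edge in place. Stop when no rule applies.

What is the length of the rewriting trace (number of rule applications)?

start.  V:8 E:5  edges: 0-q->1 2-q->3 3-p->0 4-p->5 6-p->7
1. fire R2 via {0↦4, 1↦5, 2↦3, 3↦1}  →  V:6 E:4  edges: 0-q->1 2-q->3 3-p->0 6-p->7
2. fire R2 via {0↦6, 1↦7, 2↦3, 3↦1}  →  V:4 E:3  edges: 0-q->1 2-q->3 3-p->0
final graph: no rule applies after step 2

Answer: 2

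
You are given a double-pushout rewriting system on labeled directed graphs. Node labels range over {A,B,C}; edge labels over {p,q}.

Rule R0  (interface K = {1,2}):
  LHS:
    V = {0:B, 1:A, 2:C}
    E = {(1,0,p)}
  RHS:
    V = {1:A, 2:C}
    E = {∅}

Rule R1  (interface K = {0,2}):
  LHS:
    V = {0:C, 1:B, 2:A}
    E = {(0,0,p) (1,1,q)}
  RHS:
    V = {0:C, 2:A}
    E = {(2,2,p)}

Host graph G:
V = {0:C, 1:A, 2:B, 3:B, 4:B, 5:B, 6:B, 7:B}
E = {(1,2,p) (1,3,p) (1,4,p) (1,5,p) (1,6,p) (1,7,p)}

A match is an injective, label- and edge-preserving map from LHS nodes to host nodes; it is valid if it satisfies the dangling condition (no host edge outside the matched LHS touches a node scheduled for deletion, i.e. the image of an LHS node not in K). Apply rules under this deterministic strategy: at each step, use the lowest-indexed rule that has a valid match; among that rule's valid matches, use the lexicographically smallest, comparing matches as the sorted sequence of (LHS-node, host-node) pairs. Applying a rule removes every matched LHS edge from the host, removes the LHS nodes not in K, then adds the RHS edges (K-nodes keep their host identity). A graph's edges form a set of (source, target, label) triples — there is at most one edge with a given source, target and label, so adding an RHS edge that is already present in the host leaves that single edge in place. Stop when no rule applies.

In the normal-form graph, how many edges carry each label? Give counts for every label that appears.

initial: |V|=8 |E|=6  E = 1-p->2 1-p->3 1-p->4 1-p->5 1-p->6 1-p->7
step 1: apply R0 at {0↦2, 1↦1, 2↦0}  → |V|=7 |E|=5  E = 1-p->3 1-p->4 1-p->5 1-p->6 1-p->7
step 2: apply R0 at {0↦3, 1↦1, 2↦0}  → |V|=6 |E|=4  E = 1-p->4 1-p->5 1-p->6 1-p->7
step 3: apply R0 at {0↦4, 1↦1, 2↦0}  → |V|=5 |E|=3  E = 1-p->5 1-p->6 1-p->7
step 4: apply R0 at {0↦5, 1↦1, 2↦0}  → |V|=4 |E|=2  E = 1-p->6 1-p->7
step 5: apply R0 at {0↦6, 1↦1, 2↦0}  → |V|=3 |E|=1  E = 1-p->7
step 6: apply R0 at {0↦7, 1↦1, 2↦0}  → |V|=2 |E|=0  E = ∅
final graph: no rule applies after step 6
NF edges: []

Answer: (no edges)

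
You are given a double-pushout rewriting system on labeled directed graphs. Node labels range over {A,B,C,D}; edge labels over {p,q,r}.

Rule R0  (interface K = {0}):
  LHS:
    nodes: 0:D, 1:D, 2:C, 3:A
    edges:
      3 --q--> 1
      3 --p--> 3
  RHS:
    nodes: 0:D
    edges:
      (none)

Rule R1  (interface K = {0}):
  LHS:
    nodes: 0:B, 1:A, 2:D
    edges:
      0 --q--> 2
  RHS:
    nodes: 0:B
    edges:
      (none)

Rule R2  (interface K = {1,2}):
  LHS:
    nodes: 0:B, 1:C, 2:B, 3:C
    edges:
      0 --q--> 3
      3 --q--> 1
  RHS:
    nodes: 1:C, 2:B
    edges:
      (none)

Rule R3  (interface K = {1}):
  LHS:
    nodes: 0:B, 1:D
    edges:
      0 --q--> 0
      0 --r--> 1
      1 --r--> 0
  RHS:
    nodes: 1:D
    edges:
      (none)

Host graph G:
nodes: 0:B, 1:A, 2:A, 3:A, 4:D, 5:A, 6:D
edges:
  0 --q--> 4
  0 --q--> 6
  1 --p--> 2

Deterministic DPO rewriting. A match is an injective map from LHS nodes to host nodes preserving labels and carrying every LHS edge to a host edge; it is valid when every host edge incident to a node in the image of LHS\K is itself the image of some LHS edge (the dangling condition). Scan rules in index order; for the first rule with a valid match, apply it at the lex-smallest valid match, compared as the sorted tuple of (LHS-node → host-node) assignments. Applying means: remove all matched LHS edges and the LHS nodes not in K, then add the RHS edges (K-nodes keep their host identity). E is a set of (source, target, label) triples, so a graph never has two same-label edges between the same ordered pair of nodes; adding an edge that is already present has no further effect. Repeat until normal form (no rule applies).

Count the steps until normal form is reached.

start.  V:7 E:3  edges: 0-q->4 0-q->6 1-p->2
1. fire R1 via {0↦0, 1↦3, 2↦4}  →  V:5 E:2  edges: 0-q->6 1-p->2
2. fire R1 via {0↦0, 1↦5, 2↦6}  →  V:3 E:1  edges: 1-p->2
halt: no rule applies after step 2

Answer: 2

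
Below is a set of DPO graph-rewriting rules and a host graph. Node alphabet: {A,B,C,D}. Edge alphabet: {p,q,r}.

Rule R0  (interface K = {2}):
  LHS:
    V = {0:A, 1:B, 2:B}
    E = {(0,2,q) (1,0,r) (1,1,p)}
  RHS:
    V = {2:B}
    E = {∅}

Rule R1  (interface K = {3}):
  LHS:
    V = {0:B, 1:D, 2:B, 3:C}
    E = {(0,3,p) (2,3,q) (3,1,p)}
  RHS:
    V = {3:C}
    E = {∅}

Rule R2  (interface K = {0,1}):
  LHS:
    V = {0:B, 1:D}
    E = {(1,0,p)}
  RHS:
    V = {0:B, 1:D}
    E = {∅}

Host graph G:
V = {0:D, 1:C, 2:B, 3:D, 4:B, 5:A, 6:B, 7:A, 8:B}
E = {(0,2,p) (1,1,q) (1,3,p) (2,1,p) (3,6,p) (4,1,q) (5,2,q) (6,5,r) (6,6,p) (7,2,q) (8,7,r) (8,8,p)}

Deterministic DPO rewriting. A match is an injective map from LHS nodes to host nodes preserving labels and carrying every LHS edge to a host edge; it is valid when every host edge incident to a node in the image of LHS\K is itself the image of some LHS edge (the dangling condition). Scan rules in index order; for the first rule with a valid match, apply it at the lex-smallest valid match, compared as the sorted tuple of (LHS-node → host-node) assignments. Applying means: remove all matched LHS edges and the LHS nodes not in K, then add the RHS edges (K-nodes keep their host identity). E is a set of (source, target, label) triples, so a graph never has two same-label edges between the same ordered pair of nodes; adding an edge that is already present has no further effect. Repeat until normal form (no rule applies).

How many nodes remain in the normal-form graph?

start.  V:9 E:12  edges: 0-p->2 1-q->1 1-p->3 2-p->1 3-p->6 4-q->1 5-q->2 6-r->5 6-p->6 7-q->2 8-r->7 8-p->8
1. fire R0 via {0↦7, 1↦8, 2↦2}  →  V:7 E:9  edges: 0-p->2 1-q->1 1-p->3 2-p->1 3-p->6 4-q->1 5-q->2 6-r->5 6-p->6
2. fire R2 via {0↦2, 1↦0}  →  V:7 E:8  edges: 1-q->1 1-p->3 2-p->1 3-p->6 4-q->1 5-q->2 6-r->5 6-p->6
3. fire R2 via {0↦6, 1↦3}  →  V:7 E:7  edges: 1-q->1 1-p->3 2-p->1 4-q->1 5-q->2 6-r->5 6-p->6
4. fire R0 via {0↦5, 1↦6, 2↦2}  →  V:5 E:4  edges: 1-q->1 1-p->3 2-p->1 4-q->1
5. fire R1 via {0↦2, 1↦3, 2↦4, 3↦1}  →  V:2 E:1  edges: 1-q->1
normal form: no rule applies after step 5
NF nodes: {0:D, 1:C}

Answer: 2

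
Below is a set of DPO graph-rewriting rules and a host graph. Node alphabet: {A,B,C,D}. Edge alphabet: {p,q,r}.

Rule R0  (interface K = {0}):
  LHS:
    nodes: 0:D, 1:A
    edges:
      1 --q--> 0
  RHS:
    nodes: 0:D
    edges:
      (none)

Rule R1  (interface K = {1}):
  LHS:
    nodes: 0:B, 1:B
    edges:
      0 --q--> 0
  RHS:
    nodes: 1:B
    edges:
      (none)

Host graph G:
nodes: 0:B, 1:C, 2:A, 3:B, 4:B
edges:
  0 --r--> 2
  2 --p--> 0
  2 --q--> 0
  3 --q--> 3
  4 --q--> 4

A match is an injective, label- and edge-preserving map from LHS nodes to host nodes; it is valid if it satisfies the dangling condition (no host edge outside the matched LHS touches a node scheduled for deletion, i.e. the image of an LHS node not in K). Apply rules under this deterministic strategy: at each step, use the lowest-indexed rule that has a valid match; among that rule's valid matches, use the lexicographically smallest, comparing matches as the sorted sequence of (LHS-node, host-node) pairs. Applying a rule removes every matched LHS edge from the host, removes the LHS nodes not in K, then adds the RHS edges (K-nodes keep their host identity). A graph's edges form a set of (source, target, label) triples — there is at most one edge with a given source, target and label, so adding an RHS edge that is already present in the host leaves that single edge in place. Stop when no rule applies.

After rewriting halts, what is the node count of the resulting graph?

[0] host  ⇒  5 nodes, 5 edges  {0-r->2 2-p->0 2-q->0 3-q->3 4-q->4}
[1] R1 @ {0↦3, 1↦0}  ⇒  4 nodes, 4 edges  {0-r->2 2-p->0 2-q->0 4-q->4}
[2] R1 @ {0↦4, 1↦0}  ⇒  3 nodes, 3 edges  {0-r->2 2-p->0 2-q->0}
normal form: no rule applies after step 2
NF nodes: {0:B, 1:C, 2:A}

Answer: 3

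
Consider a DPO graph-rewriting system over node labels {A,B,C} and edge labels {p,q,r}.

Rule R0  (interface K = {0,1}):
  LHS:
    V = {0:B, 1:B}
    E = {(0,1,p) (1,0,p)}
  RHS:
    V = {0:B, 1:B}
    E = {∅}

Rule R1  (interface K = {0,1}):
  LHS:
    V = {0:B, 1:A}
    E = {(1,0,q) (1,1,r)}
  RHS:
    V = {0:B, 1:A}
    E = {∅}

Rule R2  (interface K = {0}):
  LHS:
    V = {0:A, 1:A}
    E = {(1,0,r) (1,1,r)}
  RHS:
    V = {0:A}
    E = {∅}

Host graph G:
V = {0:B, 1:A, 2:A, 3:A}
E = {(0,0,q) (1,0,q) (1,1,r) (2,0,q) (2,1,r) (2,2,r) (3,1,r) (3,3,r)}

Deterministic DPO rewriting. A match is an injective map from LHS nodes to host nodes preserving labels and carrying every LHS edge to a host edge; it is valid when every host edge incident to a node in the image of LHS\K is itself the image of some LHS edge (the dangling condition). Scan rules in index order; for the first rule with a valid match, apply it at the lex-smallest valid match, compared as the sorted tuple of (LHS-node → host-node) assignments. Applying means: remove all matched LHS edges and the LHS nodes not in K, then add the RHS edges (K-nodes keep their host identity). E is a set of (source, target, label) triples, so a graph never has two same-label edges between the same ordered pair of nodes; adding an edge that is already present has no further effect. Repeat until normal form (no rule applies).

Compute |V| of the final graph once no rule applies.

Answer: 3

Steps:
[0] host  ⇒  4 nodes, 8 edges  {0-q->0 1-q->0 1-r->1 2-q->0 2-r->1 2-r->2 3-r->1 3-r->3}
[1] R1 @ {0↦0, 1↦1}  ⇒  4 nodes, 6 edges  {0-q->0 2-q->0 2-r->1 2-r->2 3-r->1 3-r->3}
[2] R1 @ {0↦0, 1↦2}  ⇒  4 nodes, 4 edges  {0-q->0 2-r->1 3-r->1 3-r->3}
[3] R2 @ {0↦1, 1↦3}  ⇒  3 nodes, 2 edges  {0-q->0 2-r->1}
halt: no rule applies after step 3
NF nodes: {0:B, 1:A, 2:A}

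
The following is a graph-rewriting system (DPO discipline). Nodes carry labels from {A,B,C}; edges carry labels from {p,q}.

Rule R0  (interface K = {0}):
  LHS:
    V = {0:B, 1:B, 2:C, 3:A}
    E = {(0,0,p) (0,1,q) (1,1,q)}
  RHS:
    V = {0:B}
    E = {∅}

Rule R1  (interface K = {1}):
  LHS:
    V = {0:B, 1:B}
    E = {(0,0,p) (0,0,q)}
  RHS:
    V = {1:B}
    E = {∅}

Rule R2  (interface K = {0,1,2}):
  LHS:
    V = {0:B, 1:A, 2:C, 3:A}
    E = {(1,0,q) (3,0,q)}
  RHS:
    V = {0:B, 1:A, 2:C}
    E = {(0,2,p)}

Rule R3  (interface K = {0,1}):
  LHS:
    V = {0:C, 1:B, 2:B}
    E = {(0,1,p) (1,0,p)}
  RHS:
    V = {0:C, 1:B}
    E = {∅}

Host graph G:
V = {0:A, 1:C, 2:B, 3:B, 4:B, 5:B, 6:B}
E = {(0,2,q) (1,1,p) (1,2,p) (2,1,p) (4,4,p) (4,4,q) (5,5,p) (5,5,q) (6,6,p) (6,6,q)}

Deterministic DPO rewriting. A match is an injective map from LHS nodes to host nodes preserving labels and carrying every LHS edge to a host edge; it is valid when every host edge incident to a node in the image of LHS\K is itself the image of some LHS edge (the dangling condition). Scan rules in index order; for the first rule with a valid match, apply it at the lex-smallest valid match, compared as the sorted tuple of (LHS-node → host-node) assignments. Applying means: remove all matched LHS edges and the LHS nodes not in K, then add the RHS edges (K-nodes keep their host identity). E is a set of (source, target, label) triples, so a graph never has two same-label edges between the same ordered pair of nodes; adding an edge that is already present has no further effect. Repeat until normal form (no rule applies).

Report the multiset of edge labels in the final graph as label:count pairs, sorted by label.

initial: |V|=7 |E|=10  E = 0-q->2 1-p->1 1-p->2 2-p->1 4-p->4 4-q->4 5-p->5 5-q->5 6-p->6 6-q->6
step 1: apply R1 at {0↦4, 1↦2}  → |V|=6 |E|=8  E = 0-q->2 1-p->1 1-p->2 2-p->1 5-p->5 5-q->5 6-p->6 6-q->6
step 2: apply R1 at {0↦5, 1↦2}  → |V|=5 |E|=6  E = 0-q->2 1-p->1 1-p->2 2-p->1 6-p->6 6-q->6
step 3: apply R1 at {0↦6, 1↦2}  → |V|=4 |E|=4  E = 0-q->2 1-p->1 1-p->2 2-p->1
step 4: apply R3 at {0↦1, 1↦2, 2↦3}  → |V|=3 |E|=2  E = 0-q->2 1-p->1
normal form: no rule applies after step 4
NF edges: [(0, 2, 'q'), (1, 1, 'p')]

Answer: p:1 q:1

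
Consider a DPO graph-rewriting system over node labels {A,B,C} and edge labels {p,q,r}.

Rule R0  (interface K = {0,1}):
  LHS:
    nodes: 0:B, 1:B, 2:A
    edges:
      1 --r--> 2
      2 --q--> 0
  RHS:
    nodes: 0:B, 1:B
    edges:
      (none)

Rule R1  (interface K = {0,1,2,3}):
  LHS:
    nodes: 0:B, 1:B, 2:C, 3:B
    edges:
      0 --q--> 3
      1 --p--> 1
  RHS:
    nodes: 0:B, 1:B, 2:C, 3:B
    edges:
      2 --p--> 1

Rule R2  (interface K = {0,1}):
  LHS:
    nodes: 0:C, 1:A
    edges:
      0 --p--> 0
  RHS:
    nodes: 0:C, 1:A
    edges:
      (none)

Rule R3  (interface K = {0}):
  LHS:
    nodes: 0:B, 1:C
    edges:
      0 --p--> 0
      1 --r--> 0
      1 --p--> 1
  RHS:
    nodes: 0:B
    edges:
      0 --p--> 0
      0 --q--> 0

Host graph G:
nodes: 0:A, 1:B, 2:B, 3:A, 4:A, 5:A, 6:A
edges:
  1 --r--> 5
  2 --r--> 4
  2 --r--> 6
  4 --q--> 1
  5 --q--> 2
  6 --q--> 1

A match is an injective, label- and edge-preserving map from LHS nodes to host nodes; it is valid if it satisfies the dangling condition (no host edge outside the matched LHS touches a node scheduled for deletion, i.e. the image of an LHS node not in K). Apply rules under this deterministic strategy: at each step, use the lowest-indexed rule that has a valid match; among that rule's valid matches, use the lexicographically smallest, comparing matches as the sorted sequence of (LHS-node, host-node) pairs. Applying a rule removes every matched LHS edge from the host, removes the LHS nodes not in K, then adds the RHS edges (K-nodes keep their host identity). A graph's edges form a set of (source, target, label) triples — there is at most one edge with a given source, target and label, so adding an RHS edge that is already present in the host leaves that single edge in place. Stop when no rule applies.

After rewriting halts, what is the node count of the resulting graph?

start.  V:7 E:6  edges: 1-r->5 2-r->4 2-r->6 4-q->1 5-q->2 6-q->1
1. fire R0 via {0↦1, 1↦2, 2↦4}  →  V:6 E:4  edges: 1-r->5 2-r->6 5-q->2 6-q->1
2. fire R0 via {0↦1, 1↦2, 2↦6}  →  V:5 E:2  edges: 1-r->5 5-q->2
3. fire R0 via {0↦2, 1↦1, 2↦5}  →  V:4 E:0  edges: ∅
normal form: no rule applies after step 3
NF nodes: {0:A, 1:B, 2:B, 3:A}

Answer: 4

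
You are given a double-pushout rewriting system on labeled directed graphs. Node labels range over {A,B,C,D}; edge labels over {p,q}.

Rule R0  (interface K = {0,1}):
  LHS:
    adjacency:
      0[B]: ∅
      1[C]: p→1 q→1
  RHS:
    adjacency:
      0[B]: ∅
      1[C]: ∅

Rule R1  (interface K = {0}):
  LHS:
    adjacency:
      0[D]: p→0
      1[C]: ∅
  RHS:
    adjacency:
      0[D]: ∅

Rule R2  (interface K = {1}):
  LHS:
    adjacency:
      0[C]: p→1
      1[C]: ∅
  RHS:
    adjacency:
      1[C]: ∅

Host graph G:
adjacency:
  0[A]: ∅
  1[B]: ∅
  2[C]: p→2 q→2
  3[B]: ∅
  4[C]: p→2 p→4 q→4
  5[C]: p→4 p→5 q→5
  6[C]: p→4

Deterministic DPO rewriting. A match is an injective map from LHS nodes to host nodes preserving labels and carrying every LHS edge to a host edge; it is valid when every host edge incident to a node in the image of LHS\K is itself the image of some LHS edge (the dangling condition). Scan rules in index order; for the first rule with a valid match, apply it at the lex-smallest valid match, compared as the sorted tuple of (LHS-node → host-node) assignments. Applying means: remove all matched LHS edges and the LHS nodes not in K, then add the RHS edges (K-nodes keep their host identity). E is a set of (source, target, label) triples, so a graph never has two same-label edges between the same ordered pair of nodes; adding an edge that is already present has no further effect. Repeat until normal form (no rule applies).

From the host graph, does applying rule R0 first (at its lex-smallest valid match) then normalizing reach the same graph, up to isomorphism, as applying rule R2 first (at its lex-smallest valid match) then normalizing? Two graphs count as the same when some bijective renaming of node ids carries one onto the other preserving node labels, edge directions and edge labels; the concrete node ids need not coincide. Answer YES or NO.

Answer: YES

Derivation:
branch R0-first: apply at {0↦1, 1↦2} → |E|=7, then 5 more step(s) → NF |V|=4 |E|=0 V={0:A, 1:B, 2:C, 3:B} E=∅
branch R2-first: apply at {0↦6, 1↦4} → |E|=8, then 5 more step(s) → NF |V|=4 |E|=0 V={0:A, 1:B, 2:C, 3:B} E=∅
graphs isomorphic (equal up to label-preserving node renaming)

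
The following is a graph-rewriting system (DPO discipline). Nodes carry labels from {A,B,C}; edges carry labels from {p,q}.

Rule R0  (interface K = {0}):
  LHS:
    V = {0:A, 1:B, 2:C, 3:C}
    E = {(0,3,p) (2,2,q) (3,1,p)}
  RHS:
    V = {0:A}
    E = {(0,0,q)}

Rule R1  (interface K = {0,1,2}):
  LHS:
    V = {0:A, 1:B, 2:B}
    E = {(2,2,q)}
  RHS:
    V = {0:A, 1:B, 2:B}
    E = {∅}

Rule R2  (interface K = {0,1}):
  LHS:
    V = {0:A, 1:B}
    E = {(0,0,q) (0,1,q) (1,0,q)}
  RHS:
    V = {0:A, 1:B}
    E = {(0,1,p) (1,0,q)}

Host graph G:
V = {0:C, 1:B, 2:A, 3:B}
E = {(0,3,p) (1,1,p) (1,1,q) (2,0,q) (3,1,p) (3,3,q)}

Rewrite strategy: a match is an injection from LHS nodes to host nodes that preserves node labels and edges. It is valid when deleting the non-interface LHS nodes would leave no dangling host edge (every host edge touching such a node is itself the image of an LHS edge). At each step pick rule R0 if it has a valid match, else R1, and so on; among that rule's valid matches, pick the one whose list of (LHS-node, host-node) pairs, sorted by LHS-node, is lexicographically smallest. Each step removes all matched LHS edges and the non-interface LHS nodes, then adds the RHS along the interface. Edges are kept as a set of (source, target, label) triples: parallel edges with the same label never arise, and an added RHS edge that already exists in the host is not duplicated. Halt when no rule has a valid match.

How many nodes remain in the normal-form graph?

start.  V:4 E:6  edges: 0-p->3 1-p->1 1-q->1 2-q->0 3-p->1 3-q->3
1. fire R1 via {0↦2, 1↦1, 2↦3}  →  V:4 E:5  edges: 0-p->3 1-p->1 1-q->1 2-q->0 3-p->1
2. fire R1 via {0↦2, 1↦3, 2↦1}  →  V:4 E:4  edges: 0-p->3 1-p->1 2-q->0 3-p->1
final graph: no rule applies after step 2
NF nodes: {0:C, 1:B, 2:A, 3:B}

Answer: 4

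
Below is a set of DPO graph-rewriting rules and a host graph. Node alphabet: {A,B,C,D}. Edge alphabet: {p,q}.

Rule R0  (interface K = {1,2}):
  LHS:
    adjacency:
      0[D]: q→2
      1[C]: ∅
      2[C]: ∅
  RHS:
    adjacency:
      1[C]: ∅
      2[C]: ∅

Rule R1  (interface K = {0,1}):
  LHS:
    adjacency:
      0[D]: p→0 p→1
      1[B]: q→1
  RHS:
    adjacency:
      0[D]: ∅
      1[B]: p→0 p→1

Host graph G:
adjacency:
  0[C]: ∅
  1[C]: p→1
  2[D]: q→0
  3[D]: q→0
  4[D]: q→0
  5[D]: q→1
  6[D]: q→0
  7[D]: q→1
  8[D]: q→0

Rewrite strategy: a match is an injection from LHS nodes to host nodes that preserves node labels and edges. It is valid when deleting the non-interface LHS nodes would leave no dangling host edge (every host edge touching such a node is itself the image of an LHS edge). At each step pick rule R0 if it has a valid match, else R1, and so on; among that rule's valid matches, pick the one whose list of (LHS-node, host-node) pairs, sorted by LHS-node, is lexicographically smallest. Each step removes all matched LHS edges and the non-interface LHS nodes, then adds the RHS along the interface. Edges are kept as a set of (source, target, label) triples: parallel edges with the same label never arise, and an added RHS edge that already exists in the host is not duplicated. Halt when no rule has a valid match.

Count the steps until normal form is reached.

initial: |V|=9 |E|=8  E = 1-p->1 2-q->0 3-q->0 4-q->0 5-q->1 6-q->0 7-q->1 8-q->0
step 1: apply R0 at {0↦2, 1↦1, 2↦0}  → |V|=8 |E|=7  E = 1-p->1 3-q->0 4-q->0 5-q->1 6-q->0 7-q->1 8-q->0
step 2: apply R0 at {0↦3, 1↦1, 2↦0}  → |V|=7 |E|=6  E = 1-p->1 4-q->0 5-q->1 6-q->0 7-q->1 8-q->0
step 3: apply R0 at {0↦4, 1↦1, 2↦0}  → |V|=6 |E|=5  E = 1-p->1 5-q->1 6-q->0 7-q->1 8-q->0
step 4: apply R0 at {0↦5, 1↦0, 2↦1}  → |V|=5 |E|=4  E = 1-p->1 6-q->0 7-q->1 8-q->0
step 5: apply R0 at {0↦6, 1↦1, 2↦0}  → |V|=4 |E|=3  E = 1-p->1 7-q->1 8-q->0
step 6: apply R0 at {0↦7, 1↦0, 2↦1}  → |V|=3 |E|=2  E = 1-p->1 8-q->0
step 7: apply R0 at {0↦8, 1↦1, 2↦0}  → |V|=2 |E|=1  E = 1-p->1
final graph: no rule applies after step 7

Answer: 7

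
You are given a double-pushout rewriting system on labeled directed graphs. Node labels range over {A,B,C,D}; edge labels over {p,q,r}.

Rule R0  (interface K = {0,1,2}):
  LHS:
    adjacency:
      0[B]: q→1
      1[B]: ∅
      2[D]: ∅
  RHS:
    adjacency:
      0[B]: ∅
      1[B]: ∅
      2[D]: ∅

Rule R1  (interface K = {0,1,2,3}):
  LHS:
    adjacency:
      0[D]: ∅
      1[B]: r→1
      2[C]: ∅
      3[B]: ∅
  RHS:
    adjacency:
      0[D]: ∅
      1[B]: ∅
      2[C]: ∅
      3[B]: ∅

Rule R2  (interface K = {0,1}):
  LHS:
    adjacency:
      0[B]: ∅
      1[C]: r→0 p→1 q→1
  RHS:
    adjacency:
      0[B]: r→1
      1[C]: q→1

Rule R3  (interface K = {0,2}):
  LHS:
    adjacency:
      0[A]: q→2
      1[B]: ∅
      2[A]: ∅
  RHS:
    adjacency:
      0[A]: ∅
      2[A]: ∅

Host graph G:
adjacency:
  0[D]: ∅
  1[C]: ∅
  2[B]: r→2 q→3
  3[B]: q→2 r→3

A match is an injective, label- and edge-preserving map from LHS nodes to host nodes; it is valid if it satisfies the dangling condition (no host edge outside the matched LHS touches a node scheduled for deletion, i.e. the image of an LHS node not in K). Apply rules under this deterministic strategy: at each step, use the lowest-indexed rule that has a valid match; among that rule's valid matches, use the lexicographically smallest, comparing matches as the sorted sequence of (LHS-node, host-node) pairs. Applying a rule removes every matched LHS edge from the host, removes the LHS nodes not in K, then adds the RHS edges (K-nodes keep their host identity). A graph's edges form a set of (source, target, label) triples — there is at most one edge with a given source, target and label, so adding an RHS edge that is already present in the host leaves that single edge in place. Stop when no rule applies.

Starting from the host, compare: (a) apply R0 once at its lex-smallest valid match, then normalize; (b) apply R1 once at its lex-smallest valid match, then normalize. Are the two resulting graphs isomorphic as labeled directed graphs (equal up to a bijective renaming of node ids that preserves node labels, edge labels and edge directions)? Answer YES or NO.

branch R0-first: apply at {0↦2, 1↦3, 2↦0} → |E|=3, then 3 more step(s) → NF |V|=4 |E|=0 V={0:D, 1:C, 2:B, 3:B} E=∅
branch R1-first: apply at {0↦0, 1↦2, 2↦1, 3↦3} → |E|=3, then 3 more step(s) → NF |V|=4 |E|=0 V={0:D, 1:C, 2:B, 3:B} E=∅
graphs isomorphic (equal up to label-preserving node renaming)

Answer: YES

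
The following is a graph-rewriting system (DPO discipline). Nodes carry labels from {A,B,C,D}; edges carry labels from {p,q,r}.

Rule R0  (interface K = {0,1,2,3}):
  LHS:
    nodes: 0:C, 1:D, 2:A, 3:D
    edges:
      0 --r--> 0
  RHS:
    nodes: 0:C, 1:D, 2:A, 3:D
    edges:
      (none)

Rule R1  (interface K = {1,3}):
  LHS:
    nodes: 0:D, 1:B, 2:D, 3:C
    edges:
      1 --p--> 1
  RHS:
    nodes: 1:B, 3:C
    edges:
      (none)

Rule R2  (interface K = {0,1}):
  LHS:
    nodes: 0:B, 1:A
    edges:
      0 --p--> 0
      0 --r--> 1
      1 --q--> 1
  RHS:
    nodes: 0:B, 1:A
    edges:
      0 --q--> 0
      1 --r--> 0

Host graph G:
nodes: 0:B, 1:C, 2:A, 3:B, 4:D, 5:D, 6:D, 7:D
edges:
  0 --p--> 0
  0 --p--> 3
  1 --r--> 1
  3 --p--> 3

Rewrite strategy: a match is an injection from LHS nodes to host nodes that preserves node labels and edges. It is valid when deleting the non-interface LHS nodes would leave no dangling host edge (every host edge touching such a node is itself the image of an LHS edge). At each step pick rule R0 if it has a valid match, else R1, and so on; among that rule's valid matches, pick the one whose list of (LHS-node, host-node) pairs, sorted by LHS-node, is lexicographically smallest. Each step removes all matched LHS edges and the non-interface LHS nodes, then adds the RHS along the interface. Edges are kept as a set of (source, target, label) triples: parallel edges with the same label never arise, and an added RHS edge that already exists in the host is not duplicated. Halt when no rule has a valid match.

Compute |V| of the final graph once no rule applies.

[0] host  ⇒  8 nodes, 4 edges  {0-p->0 0-p->3 1-r->1 3-p->3}
[1] R0 @ {0↦1, 1↦4, 2↦2, 3↦5}  ⇒  8 nodes, 3 edges  {0-p->0 0-p->3 3-p->3}
[2] R1 @ {0↦4, 1↦0, 2↦5, 3↦1}  ⇒  6 nodes, 2 edges  {0-p->3 3-p->3}
[3] R1 @ {0↦6, 1↦3, 2↦7, 3↦1}  ⇒  4 nodes, 1 edges  {0-p->3}
halt: no rule applies after step 3
NF nodes: {0:B, 1:C, 2:A, 3:B}

Answer: 4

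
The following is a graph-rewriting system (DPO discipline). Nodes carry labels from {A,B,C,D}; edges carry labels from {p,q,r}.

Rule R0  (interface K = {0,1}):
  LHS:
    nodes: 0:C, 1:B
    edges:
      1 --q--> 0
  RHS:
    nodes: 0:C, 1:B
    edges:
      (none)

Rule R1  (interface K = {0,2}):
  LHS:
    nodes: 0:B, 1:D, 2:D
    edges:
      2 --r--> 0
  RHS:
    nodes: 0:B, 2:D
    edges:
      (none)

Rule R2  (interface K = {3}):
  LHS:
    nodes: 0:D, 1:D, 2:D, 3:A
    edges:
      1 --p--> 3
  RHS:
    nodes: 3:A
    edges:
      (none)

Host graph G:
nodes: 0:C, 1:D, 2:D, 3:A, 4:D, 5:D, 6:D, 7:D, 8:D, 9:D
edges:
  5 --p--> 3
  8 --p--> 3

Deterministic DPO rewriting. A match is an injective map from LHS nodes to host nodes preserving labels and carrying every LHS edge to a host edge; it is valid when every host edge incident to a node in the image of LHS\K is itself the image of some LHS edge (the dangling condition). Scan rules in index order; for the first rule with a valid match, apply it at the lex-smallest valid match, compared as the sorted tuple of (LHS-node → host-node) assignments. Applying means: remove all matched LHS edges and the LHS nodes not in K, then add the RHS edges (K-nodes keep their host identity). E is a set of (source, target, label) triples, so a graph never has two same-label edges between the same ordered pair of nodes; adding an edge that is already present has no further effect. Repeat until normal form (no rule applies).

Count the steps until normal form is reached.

start.  V:10 E:2  edges: 5-p->3 8-p->3
1. fire R2 via {0↦1, 1↦5, 2↦2, 3↦3}  →  V:7 E:1  edges: 8-p->3
2. fire R2 via {0↦4, 1↦8, 2↦6, 3↦3}  →  V:4 E:0  edges: ∅
final graph: no rule applies after step 2

Answer: 2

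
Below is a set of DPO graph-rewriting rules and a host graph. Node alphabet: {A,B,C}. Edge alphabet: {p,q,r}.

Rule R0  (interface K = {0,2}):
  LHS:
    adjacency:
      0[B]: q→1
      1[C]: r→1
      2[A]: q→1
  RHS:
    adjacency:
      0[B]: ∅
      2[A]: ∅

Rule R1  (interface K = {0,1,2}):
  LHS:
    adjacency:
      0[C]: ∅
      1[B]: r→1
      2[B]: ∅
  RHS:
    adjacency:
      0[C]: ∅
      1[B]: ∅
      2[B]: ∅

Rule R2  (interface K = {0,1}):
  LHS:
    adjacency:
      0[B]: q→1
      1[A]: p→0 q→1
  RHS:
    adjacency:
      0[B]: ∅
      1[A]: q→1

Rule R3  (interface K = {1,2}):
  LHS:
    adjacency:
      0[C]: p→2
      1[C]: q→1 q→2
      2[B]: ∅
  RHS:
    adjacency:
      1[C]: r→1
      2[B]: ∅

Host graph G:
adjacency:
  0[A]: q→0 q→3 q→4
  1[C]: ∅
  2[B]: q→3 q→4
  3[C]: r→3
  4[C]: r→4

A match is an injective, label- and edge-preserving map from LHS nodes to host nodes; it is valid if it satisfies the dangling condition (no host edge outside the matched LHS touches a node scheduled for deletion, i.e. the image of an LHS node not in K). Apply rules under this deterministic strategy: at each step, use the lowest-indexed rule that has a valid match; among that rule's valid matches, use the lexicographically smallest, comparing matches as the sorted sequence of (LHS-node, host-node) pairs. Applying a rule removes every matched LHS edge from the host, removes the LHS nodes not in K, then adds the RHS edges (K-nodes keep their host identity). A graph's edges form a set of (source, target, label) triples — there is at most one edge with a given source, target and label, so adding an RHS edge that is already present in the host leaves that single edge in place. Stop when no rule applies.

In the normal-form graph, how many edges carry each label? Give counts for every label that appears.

Answer: q:1

Rewrite trace:
start.  V:5 E:7  edges: 0-q->0 0-q->3 0-q->4 2-q->3 2-q->4 3-r->3 4-r->4
1. fire R0 via {0↦2, 1↦3, 2↦0}  →  V:4 E:4  edges: 0-q->0 0-q->4 2-q->4 4-r->4
2. fire R0 via {0↦2, 1↦4, 2↦0}  →  V:3 E:1  edges: 0-q->0
halt: no rule applies after step 2
NF edges: [(0, 0, 'q')]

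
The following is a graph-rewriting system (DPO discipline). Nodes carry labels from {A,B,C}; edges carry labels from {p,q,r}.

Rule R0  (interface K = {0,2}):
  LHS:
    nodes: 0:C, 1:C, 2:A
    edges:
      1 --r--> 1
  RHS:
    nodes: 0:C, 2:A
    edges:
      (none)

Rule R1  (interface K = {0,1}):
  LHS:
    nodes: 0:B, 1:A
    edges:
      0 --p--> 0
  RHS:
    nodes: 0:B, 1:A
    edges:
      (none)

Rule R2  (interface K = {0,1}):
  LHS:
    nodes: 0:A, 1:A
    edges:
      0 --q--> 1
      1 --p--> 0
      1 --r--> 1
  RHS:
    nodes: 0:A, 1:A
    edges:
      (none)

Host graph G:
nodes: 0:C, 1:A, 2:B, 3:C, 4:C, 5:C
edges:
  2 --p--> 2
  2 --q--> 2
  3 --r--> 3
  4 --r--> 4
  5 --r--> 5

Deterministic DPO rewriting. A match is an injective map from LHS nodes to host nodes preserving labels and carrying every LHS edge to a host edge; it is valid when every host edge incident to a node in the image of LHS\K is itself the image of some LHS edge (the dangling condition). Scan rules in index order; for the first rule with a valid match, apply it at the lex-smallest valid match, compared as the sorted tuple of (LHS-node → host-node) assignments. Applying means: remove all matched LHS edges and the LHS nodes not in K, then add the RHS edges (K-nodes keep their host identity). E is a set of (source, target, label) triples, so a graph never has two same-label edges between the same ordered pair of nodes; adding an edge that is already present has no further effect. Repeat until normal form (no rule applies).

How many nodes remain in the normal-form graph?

[0] host  ⇒  6 nodes, 5 edges  {2-p->2 2-q->2 3-r->3 4-r->4 5-r->5}
[1] R0 @ {0↦0, 1↦3, 2↦1}  ⇒  5 nodes, 4 edges  {2-p->2 2-q->2 4-r->4 5-r->5}
[2] R0 @ {0↦0, 1↦4, 2↦1}  ⇒  4 nodes, 3 edges  {2-p->2 2-q->2 5-r->5}
[3] R0 @ {0↦0, 1↦5, 2↦1}  ⇒  3 nodes, 2 edges  {2-p->2 2-q->2}
[4] R1 @ {0↦2, 1↦1}  ⇒  3 nodes, 1 edges  {2-q->2}
normal form: no rule applies after step 4
NF nodes: {0:C, 1:A, 2:B}

Answer: 3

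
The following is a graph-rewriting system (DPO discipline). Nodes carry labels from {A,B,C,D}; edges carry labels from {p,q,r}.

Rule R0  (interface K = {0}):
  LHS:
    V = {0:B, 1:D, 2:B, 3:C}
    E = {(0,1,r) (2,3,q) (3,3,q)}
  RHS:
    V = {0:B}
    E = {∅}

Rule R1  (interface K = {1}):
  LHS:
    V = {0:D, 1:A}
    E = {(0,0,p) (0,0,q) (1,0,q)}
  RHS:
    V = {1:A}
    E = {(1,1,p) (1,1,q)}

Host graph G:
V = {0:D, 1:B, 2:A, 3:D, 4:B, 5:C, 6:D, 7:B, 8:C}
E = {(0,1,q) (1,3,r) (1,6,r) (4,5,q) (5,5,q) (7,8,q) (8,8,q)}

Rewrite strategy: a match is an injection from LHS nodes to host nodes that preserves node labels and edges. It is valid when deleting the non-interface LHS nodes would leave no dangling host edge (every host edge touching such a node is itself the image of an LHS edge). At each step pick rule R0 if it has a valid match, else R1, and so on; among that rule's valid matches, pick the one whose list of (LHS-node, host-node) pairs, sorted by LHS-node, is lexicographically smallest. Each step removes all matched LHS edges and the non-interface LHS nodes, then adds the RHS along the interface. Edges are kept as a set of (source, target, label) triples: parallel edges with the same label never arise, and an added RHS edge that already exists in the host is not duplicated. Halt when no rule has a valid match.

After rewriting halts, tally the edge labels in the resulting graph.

Answer: q:1

Derivation:
start.  V:9 E:7  edges: 0-q->1 1-r->3 1-r->6 4-q->5 5-q->5 7-q->8 8-q->8
1. fire R0 via {0↦1, 1↦3, 2↦4, 3↦5}  →  V:6 E:4  edges: 0-q->1 1-r->6 7-q->8 8-q->8
2. fire R0 via {0↦1, 1↦6, 2↦7, 3↦8}  →  V:3 E:1  edges: 0-q->1
halt: no rule applies after step 2
NF edges: [(0, 1, 'q')]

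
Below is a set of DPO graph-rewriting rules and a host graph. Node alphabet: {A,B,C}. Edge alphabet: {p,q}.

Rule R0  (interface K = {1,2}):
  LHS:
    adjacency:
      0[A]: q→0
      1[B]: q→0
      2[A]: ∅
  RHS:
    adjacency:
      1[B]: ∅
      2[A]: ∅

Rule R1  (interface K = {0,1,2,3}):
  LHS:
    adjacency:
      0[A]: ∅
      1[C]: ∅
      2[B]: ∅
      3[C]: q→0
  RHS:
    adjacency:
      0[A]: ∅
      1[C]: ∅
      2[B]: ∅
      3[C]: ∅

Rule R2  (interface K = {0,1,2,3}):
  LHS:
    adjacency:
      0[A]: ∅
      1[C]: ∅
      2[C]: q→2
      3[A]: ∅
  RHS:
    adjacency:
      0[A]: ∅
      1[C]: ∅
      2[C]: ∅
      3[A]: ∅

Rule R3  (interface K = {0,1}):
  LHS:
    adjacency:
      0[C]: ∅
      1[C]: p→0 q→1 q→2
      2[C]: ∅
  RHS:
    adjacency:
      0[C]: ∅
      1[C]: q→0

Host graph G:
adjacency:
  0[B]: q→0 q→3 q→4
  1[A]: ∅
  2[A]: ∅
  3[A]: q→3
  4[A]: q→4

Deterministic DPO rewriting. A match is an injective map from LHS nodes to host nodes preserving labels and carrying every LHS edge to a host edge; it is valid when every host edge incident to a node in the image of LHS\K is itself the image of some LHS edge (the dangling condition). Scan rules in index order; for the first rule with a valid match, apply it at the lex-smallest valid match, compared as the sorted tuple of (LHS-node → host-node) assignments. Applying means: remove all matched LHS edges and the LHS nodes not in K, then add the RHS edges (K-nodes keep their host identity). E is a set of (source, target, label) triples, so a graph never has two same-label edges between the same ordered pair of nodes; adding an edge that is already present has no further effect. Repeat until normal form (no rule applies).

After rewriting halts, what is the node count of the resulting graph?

start.  V:5 E:5  edges: 0-q->0 0-q->3 0-q->4 3-q->3 4-q->4
1. fire R0 via {0↦3, 1↦0, 2↦1}  →  V:4 E:3  edges: 0-q->0 0-q->4 4-q->4
2. fire R0 via {0↦4, 1↦0, 2↦1}  →  V:3 E:1  edges: 0-q->0
halt: no rule applies after step 2
NF nodes: {0:B, 1:A, 2:A}

Answer: 3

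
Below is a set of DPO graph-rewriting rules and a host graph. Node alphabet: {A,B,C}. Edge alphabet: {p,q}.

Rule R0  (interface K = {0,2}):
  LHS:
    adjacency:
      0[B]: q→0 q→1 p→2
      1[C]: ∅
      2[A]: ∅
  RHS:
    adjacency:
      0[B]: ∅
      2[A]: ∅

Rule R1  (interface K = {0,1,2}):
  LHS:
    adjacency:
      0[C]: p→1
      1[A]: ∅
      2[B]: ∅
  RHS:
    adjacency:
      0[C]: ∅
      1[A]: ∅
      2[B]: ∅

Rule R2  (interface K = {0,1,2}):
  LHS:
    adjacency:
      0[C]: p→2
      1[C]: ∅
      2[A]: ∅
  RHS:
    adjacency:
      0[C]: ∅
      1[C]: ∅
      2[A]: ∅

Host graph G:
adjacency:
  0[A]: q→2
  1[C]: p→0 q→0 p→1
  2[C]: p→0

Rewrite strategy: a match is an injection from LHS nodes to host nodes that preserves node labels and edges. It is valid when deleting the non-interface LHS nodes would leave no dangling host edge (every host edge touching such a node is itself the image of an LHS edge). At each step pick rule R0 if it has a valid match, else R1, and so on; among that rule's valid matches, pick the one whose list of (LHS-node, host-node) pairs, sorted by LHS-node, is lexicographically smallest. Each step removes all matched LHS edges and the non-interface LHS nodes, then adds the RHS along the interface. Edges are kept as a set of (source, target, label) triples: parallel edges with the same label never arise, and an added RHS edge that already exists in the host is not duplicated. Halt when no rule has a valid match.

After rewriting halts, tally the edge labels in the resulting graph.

Answer: p:1 q:2

Rewrite trace:
start.  V:3 E:5  edges: 0-q->2 1-p->0 1-q->0 1-p->1 2-p->0
1. fire R2 via {0↦1, 1↦2, 2↦0}  →  V:3 E:4  edges: 0-q->2 1-q->0 1-p->1 2-p->0
2. fire R2 via {0↦2, 1↦1, 2↦0}  →  V:3 E:3  edges: 0-q->2 1-q->0 1-p->1
final graph: no rule applies after step 2
NF edges: [(0, 2, 'q'), (1, 0, 'q'), (1, 1, 'p')]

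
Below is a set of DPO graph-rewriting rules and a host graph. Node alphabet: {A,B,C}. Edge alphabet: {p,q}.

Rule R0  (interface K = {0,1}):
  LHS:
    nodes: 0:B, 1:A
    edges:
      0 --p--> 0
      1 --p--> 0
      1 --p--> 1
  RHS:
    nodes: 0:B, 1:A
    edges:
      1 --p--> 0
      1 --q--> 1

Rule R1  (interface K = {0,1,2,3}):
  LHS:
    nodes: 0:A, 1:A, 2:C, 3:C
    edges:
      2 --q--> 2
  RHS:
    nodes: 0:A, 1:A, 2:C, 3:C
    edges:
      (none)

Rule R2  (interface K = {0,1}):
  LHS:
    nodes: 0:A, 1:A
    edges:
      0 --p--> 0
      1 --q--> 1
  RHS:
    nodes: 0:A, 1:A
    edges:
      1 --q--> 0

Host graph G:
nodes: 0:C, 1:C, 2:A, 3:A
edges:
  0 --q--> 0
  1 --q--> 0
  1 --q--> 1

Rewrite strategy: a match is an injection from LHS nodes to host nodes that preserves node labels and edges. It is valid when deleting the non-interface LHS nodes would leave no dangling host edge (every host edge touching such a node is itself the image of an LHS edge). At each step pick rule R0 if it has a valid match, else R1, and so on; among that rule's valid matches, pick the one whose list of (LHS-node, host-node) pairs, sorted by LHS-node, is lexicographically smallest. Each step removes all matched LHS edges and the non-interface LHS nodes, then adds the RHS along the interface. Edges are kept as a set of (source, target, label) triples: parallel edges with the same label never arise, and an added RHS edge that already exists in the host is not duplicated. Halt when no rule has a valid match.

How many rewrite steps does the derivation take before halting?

Answer: 2

Derivation:
[0] host  ⇒  4 nodes, 3 edges  {0-q->0 1-q->0 1-q->1}
[1] R1 @ {0↦2, 1↦3, 2↦0, 3↦1}  ⇒  4 nodes, 2 edges  {1-q->0 1-q->1}
[2] R1 @ {0↦2, 1↦3, 2↦1, 3↦0}  ⇒  4 nodes, 1 edges  {1-q->0}
halt: no rule applies after step 2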